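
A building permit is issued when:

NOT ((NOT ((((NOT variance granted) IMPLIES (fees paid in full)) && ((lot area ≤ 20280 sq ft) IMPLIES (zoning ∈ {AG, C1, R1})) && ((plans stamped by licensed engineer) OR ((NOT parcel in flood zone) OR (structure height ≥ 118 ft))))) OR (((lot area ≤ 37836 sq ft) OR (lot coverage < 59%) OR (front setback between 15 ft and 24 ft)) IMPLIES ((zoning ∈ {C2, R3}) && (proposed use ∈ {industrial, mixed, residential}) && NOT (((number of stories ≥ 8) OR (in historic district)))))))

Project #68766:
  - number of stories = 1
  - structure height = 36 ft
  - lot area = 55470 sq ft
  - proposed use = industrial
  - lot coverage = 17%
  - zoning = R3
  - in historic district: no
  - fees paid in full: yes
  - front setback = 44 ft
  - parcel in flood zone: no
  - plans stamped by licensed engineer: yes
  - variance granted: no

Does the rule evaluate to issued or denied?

Atomic conditions:
  NOT variance granted: no → true
  fees paid in full: yes → true
  lot area ≤ 20280 sq ft: 55470 ≤ 20280 is false
  zoning ∈ {AG, C1, R1}: R3 is not in the set → false
  plans stamped by licensed engineer: yes → true
  NOT parcel in flood zone: no → true
  structure height ≥ 118 ft: 36 ≥ 118 is false
  lot area ≤ 37836 sq ft: 55470 ≤ 37836 is false
  lot coverage < 59%: 17 < 59 is true
  front setback between 15 ft and 24 ft: 44 in [15, 24] is false
  zoning ∈ {C2, R3}: R3 is in the set → true
  proposed use ∈ {industrial, mixed, residential}: industrial is in the set → true
  number of stories ≥ 8: 1 ≥ 8 is false
  in historic district: no → false
Combine:
[1.1.1.1] true → true = true
[1.1.1.2] false → false (antecedent false ⇒ implication holds) = true
[1.1.1.3.2] true OR false = true
[1.1.1.3] true OR true = true
[1.1.1] true AND true AND true = true
[1.1] NOT true = false
[1.2.1] false OR true OR false = true
[1.2.2.3.1] false OR false = false
[1.2.2.3] NOT false = true
[1.2.2] true AND true AND true = true
[1.2] true → true = true
[1] false OR true = true
[root] NOT true = false
Overall: false → denied

Denied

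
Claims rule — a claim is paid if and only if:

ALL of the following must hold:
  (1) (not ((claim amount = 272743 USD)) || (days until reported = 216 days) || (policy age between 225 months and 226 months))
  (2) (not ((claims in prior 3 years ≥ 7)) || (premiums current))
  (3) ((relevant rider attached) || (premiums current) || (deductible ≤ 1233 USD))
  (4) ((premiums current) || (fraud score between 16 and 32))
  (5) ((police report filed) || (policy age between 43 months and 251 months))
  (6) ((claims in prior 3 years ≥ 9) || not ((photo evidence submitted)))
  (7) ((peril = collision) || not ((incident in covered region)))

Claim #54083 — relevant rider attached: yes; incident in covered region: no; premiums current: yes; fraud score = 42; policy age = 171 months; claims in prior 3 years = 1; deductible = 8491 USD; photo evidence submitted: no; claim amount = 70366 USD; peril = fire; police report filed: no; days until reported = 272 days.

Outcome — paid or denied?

Atomic conditions:
  claim amount = 272743 USD: 70366 == 272743 is false
  days until reported = 216 days: 272 == 216 is false
  policy age between 225 months and 226 months: 171 in [225, 226] is false
  claims in prior 3 years ≥ 7: 1 ≥ 7 is false
  premiums current: yes → true
  relevant rider attached: yes → true
  deductible ≤ 1233 USD: 8491 ≤ 1233 is false
  fraud score between 16 and 32: 42 in [16, 32] is false
  police report filed: no → false
  policy age between 43 months and 251 months: 171 in [43, 251] is true
  claims in prior 3 years ≥ 9: 1 ≥ 9 is false
  photo evidence submitted: no → false
  peril = collision: fire == collision is false
  incident in covered region: no → false
Combine:
[1.1] NOT false = true
[1] true OR false OR false = true
[2.1] NOT false = true
[2] true OR true = true
[3] true OR true OR false = true
[4] true OR false = true
[5] false OR true = true
[6.2] NOT false = true
[6] false OR true = true
[7.2] NOT false = true
[7] false OR true = true
[root] true AND true AND true AND true AND true AND true AND true = true
Overall: true → paid

Paid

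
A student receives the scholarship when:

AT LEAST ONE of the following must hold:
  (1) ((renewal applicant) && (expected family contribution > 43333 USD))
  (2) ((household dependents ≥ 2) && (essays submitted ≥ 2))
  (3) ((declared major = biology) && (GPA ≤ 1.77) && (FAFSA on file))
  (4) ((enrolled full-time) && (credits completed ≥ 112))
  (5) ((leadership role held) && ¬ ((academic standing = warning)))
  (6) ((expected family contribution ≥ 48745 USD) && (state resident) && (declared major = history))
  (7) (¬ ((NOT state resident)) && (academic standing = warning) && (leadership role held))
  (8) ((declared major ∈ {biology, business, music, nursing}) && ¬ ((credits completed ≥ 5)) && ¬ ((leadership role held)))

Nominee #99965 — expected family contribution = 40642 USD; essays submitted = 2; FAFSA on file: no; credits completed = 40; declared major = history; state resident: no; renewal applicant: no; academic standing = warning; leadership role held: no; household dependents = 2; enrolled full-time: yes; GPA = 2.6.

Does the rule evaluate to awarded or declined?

Awarded

Atomic conditions:
  renewal applicant: no → false
  expected family contribution > 43333 USD: 40642 > 43333 is false
  household dependents ≥ 2: 2 ≥ 2 is true
  essays submitted ≥ 2: 2 ≥ 2 is true
  declared major = biology: history == biology is false
  GPA ≤ 1.77: 2.6 ≤ 1.77 is false
  FAFSA on file: no → false
  enrolled full-time: yes → true
  credits completed ≥ 112: 40 ≥ 112 is false
  leadership role held: no → false
  academic standing = warning: warning == warning is true
  expected family contribution ≥ 48745 USD: 40642 ≥ 48745 is false
  state resident: no → false
  declared major = history: history == history is true
  NOT state resident: no → true
  declared major ∈ {biology, business, music, nursing}: history is not in the set → false
  credits completed ≥ 5: 40 ≥ 5 is true
Combine:
[1] false AND false = false
[2] true AND true = true
[3] false AND false AND false = false
[4] true AND false = false
[5.2] NOT true = false
[5] false AND false = false
[6] false AND false AND true = false
[7.1] NOT true = false
[7] false AND true AND false = false
[8.2] NOT true = false
[8.3] NOT false = true
[8] false AND false AND true = false
[root] false OR true OR false OR false OR false OR false OR false OR false = true
Overall: true → awarded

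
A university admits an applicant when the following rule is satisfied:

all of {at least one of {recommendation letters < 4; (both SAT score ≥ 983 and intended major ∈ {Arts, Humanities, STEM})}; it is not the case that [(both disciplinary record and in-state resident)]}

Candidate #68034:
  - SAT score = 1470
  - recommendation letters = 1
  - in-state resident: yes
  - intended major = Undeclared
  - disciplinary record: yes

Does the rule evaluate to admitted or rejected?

Rejected

Atomic conditions:
  recommendation letters < 4: 1 < 4 is true
  SAT score ≥ 983: 1470 ≥ 983 is true
  intended major ∈ {Arts, Humanities, STEM}: Undeclared is not in the set → false
  disciplinary record: yes → true
  in-state resident: yes → true
Combine:
[1.2] true AND false = false
[1] true OR false = true
[2.1] true AND true = true
[2] NOT true = false
[root] true AND false = false
Overall: false → rejected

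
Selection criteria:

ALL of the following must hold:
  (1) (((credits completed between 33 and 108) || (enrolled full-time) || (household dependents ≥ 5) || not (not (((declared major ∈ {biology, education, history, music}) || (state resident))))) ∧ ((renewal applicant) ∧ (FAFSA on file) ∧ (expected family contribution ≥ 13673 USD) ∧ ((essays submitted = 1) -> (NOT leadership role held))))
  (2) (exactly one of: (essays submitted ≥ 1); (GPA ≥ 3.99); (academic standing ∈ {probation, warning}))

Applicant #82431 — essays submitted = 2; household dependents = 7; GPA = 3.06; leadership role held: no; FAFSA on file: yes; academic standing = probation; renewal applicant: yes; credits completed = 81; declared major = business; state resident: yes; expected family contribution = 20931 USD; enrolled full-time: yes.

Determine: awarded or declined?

Declined

Atomic conditions:
  credits completed between 33 and 108: 81 in [33, 108] is true
  enrolled full-time: yes → true
  household dependents ≥ 5: 7 ≥ 5 is true
  declared major ∈ {biology, education, history, music}: business is not in the set → false
  state resident: yes → true
  renewal applicant: yes → true
  FAFSA on file: yes → true
  expected family contribution ≥ 13673 USD: 20931 ≥ 13673 is true
  essays submitted = 1: 2 == 1 is false
  NOT leadership role held: no → true
  essays submitted ≥ 1: 2 ≥ 1 is true
  GPA ≥ 3.99: 3.06 ≥ 3.99 is false
  academic standing ∈ {probation, warning}: probation is in the set → true
Combine:
[1.1.4.1.1] false OR true = true
[1.1.4.1] NOT true = false
[1.1.4] NOT false = true
[1.1] true OR true OR true OR true = true
[1.2.4] false → true (antecedent false ⇒ implication holds) = true
[1.2] true AND true AND true AND true = true
[1] true AND true = true
[2] exactly-one(true, false, true) = false
[root] true AND false = false
Overall: false → declined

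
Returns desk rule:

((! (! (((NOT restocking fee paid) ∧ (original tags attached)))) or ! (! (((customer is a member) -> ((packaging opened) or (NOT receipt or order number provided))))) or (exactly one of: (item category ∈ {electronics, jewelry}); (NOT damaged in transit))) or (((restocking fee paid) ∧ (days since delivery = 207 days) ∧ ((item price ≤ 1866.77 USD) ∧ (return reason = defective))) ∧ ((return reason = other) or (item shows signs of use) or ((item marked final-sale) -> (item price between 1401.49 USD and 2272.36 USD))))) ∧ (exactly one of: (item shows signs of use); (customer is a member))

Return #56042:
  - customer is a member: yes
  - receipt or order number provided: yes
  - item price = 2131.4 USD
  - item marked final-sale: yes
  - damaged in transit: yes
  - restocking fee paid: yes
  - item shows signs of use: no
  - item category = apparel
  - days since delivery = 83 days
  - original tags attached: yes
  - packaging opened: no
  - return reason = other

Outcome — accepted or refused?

Refused

Atomic conditions:
  NOT restocking fee paid: yes → false
  original tags attached: yes → true
  customer is a member: yes → true
  packaging opened: no → false
  NOT receipt or order number provided: yes → false
  item category ∈ {electronics, jewelry}: apparel is not in the set → false
  NOT damaged in transit: yes → false
  restocking fee paid: yes → true
  days since delivery = 207 days: 83 == 207 is false
  item price ≤ 1866.77 USD: 2131.4 ≤ 1866.77 is false
  return reason = defective: other == defective is false
  return reason = other: other == other is true
  item shows signs of use: no → false
  item marked final-sale: yes → true
  item price between 1401.49 USD and 2272.36 USD: 2131.4 in [1401.49, 2272.36] is true
Combine:
[1.1.1.1.1] false AND true = false
[1.1.1.1] NOT false = true
[1.1.1] NOT true = false
[1.1.2.1.1.2] false OR false = false
[1.1.2.1.1] true → false = false
[1.1.2.1] NOT false = true
[1.1.2] NOT true = false
[1.1.3] exactly-one(false, false) = false
[1.1] false OR false OR false = false
[1.2.1.3] false AND false = false
[1.2.1] true AND false AND false = false
[1.2.2.3] true → true = true
[1.2.2] true OR false OR true = true
[1.2] false AND true = false
[1] false OR false = false
[2] exactly-one(false, true) = true
[root] false AND true = false
Overall: false → refused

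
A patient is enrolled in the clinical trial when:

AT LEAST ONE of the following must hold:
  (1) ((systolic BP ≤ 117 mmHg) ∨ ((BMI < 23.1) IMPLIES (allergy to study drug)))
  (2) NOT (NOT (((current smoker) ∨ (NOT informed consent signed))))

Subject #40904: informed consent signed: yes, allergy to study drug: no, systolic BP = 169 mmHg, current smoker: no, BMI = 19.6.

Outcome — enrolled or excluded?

Atomic conditions:
  systolic BP ≤ 117 mmHg: 169 ≤ 117 is false
  BMI < 23.1: 19.6 < 23.1 is true
  allergy to study drug: no → false
  current smoker: no → false
  NOT informed consent signed: yes → false
Combine:
[1.2] true → false = false
[1] false OR false = false
[2.1.1] false OR false = false
[2.1] NOT false = true
[2] NOT true = false
[root] false OR false = false
Overall: false → excluded

Excluded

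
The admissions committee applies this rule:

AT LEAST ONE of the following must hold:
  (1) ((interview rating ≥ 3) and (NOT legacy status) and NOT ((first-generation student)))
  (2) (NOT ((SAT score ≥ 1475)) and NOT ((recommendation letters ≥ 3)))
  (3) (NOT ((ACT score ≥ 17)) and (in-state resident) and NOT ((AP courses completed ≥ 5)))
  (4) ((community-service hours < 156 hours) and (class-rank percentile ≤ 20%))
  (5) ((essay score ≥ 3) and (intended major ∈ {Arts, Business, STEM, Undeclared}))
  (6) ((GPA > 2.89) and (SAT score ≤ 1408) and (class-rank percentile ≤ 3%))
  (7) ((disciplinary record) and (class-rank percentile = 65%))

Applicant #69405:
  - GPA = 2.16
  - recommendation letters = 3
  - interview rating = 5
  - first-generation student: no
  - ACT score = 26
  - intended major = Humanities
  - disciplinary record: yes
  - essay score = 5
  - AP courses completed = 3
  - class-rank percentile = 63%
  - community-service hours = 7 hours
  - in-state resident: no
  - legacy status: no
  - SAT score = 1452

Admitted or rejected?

Atomic conditions:
  interview rating ≥ 3: 5 ≥ 3 is true
  NOT legacy status: no → true
  first-generation student: no → false
  SAT score ≥ 1475: 1452 ≥ 1475 is false
  recommendation letters ≥ 3: 3 ≥ 3 is true
  ACT score ≥ 17: 26 ≥ 17 is true
  in-state resident: no → false
  AP courses completed ≥ 5: 3 ≥ 5 is false
  community-service hours < 156 hours: 7 < 156 is true
  class-rank percentile ≤ 20%: 63 ≤ 20 is false
  essay score ≥ 3: 5 ≥ 3 is true
  intended major ∈ {Arts, Business, STEM, Undeclared}: Humanities is not in the set → false
  GPA > 2.89: 2.16 > 2.89 is false
  SAT score ≤ 1408: 1452 ≤ 1408 is false
  class-rank percentile ≤ 3%: 63 ≤ 3 is false
  disciplinary record: yes → true
  class-rank percentile = 65%: 63 == 65 is false
Combine:
[1.3] NOT false = true
[1] true AND true AND true = true
[2.1] NOT false = true
[2.2] NOT true = false
[2] true AND false = false
[3.1] NOT true = false
[3.3] NOT false = true
[3] false AND false AND true = false
[4] true AND false = false
[5] true AND false = false
[6] false AND false AND false = false
[7] true AND false = false
[root] true OR false OR false OR false OR false OR false OR false = true
Overall: true → admitted

Admitted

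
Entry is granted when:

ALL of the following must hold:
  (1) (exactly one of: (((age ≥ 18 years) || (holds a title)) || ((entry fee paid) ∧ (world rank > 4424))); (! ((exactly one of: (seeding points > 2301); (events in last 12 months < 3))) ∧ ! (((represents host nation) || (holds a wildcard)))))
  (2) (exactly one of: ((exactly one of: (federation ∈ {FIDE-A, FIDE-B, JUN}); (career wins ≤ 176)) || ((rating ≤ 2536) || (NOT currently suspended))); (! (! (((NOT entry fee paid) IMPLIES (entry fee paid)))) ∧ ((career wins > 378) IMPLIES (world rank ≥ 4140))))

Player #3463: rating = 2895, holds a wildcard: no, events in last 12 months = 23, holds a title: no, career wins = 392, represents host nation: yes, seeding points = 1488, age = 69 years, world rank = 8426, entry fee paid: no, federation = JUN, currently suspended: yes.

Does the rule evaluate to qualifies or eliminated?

Atomic conditions:
  age ≥ 18 years: 69 ≥ 18 is true
  holds a title: no → false
  entry fee paid: no → false
  world rank > 4424: 8426 > 4424 is true
  seeding points > 2301: 1488 > 2301 is false
  events in last 12 months < 3: 23 < 3 is false
  represents host nation: yes → true
  holds a wildcard: no → false
  federation ∈ {FIDE-A, FIDE-B, JUN}: JUN is in the set → true
  career wins ≤ 176: 392 ≤ 176 is false
  rating ≤ 2536: 2895 ≤ 2536 is false
  NOT currently suspended: yes → false
  NOT entry fee paid: no → true
  career wins > 378: 392 > 378 is true
  world rank ≥ 4140: 8426 ≥ 4140 is true
Combine:
[1.1.1] true OR false = true
[1.1.2] false AND true = false
[1.1] true OR false = true
[1.2.1.1] exactly-one(false, false) = false
[1.2.1] NOT false = true
[1.2.2.1] true OR false = true
[1.2.2] NOT true = false
[1.2] true AND false = false
[1] exactly-one(true, false) = true
[2.1.1] exactly-one(true, false) = true
[2.1.2] false OR false = false
[2.1] true OR false = true
[2.2.1.1.1] true → false = false
[2.2.1.1] NOT false = true
[2.2.1] NOT true = false
[2.2.2] true → true = true
[2.2] false AND true = false
[2] exactly-one(true, false) = true
[root] true AND true = true
Overall: true → qualifies

Qualifies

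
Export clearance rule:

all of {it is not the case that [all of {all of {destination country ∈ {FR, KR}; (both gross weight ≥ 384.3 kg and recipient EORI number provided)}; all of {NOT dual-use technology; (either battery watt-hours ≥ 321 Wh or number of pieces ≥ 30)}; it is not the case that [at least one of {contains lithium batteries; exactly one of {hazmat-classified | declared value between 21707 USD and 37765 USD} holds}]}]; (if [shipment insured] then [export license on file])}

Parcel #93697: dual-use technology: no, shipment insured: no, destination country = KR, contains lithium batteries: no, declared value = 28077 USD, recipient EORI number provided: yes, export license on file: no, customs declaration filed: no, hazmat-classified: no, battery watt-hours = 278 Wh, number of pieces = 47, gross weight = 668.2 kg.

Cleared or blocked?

Cleared

Atomic conditions:
  destination country ∈ {FR, KR}: KR is in the set → true
  gross weight ≥ 384.3 kg: 668.2 ≥ 384.3 is true
  recipient EORI number provided: yes → true
  NOT dual-use technology: no → true
  battery watt-hours ≥ 321 Wh: 278 ≥ 321 is false
  number of pieces ≥ 30: 47 ≥ 30 is true
  contains lithium batteries: no → false
  hazmat-classified: no → false
  declared value between 21707 USD and 37765 USD: 28077 in [21707, 37765] is true
  shipment insured: no → false
  export license on file: no → false
Combine:
[1.1.1.2] true AND true = true
[1.1.1] true AND true = true
[1.1.2.2] false OR true = true
[1.1.2] true AND true = true
[1.1.3.1.2] exactly-one(false, true) = true
[1.1.3.1] false OR true = true
[1.1.3] NOT true = false
[1.1] true AND true AND false = false
[1] NOT false = true
[2] false → false (antecedent false ⇒ implication holds) = true
[root] true AND true = true
Overall: true → cleared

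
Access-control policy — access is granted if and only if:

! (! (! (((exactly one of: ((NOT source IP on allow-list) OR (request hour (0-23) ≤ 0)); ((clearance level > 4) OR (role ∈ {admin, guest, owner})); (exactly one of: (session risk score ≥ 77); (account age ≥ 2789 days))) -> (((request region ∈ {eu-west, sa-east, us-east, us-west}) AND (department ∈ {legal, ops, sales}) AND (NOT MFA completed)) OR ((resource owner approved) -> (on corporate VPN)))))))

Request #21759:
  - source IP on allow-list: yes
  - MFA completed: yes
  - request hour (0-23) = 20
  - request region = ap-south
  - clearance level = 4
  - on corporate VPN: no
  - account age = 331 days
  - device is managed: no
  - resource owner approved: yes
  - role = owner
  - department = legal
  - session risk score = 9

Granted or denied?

Granted

Atomic conditions:
  NOT source IP on allow-list: yes → false
  request hour (0-23) ≤ 0: 20 ≤ 0 is false
  clearance level > 4: 4 > 4 is false
  role ∈ {admin, guest, owner}: owner is in the set → true
  session risk score ≥ 77: 9 ≥ 77 is false
  account age ≥ 2789 days: 331 ≥ 2789 is false
  request region ∈ {eu-west, sa-east, us-east, us-west}: ap-south is not in the set → false
  department ∈ {legal, ops, sales}: legal is in the set → true
  NOT MFA completed: yes → false
  resource owner approved: yes → true
  on corporate VPN: no → false
Combine:
[1.1.1.1.1] false OR false = false
[1.1.1.1.2] false OR true = true
[1.1.1.1.3] exactly-one(false, false) = false
[1.1.1.1] exactly-one(false, true, false) = true
[1.1.1.2.1] false AND true AND false = false
[1.1.1.2.2] true → false = false
[1.1.1.2] false OR false = false
[1.1.1] true → false = false
[1.1] NOT false = true
[1] NOT true = false
[root] NOT false = true
Overall: true → granted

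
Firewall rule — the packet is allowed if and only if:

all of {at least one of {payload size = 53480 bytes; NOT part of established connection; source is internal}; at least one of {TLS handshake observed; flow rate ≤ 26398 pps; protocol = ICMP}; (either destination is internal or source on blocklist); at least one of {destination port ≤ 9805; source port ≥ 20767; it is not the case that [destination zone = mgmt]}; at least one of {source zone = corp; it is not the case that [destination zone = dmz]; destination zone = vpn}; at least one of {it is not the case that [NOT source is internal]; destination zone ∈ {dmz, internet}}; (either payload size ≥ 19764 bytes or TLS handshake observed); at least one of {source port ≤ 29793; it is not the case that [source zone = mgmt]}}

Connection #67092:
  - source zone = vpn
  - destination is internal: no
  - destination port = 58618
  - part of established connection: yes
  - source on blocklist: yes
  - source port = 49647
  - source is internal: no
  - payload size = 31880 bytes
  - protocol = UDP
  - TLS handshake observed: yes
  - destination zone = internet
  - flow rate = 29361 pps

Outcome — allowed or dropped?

Atomic conditions:
  payload size = 53480 bytes: 31880 == 53480 is false
  NOT part of established connection: yes → false
  source is internal: no → false
  TLS handshake observed: yes → true
  flow rate ≤ 26398 pps: 29361 ≤ 26398 is false
  protocol = ICMP: UDP == ICMP is false
  destination is internal: no → false
  source on blocklist: yes → true
  destination port ≤ 9805: 58618 ≤ 9805 is false
  source port ≥ 20767: 49647 ≥ 20767 is true
  destination zone = mgmt: internet == mgmt is false
  source zone = corp: vpn == corp is false
  destination zone = dmz: internet == dmz is false
  destination zone = vpn: internet == vpn is false
  NOT source is internal: no → true
  destination zone ∈ {dmz, internet}: internet is in the set → true
  payload size ≥ 19764 bytes: 31880 ≥ 19764 is true
  source port ≤ 29793: 49647 ≤ 29793 is false
  source zone = mgmt: vpn == mgmt is false
Combine:
[1] false OR false OR false = false
[2] true OR false OR false = true
[3] false OR true = true
[4.3] NOT false = true
[4] false OR true OR true = true
[5.2] NOT false = true
[5] false OR true OR false = true
[6.1] NOT true = false
[6] false OR true = true
[7] true OR true = true
[8.2] NOT false = true
[8] false OR true = true
[root] false AND true AND true AND true AND true AND true AND true AND true = false
Overall: false → dropped

Dropped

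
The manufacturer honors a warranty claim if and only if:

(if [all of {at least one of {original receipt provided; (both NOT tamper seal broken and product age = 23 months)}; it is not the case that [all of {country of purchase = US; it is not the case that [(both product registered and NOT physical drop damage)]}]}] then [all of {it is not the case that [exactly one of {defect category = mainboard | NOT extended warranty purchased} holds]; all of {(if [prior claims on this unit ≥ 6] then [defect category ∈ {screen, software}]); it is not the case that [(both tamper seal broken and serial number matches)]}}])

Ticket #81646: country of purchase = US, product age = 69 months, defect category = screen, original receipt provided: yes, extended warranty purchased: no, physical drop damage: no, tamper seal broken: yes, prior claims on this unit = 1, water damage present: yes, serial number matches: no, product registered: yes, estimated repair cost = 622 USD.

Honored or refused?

Atomic conditions:
  original receipt provided: yes → true
  NOT tamper seal broken: yes → false
  product age = 23 months: 69 == 23 is false
  country of purchase = US: US == US is true
  product registered: yes → true
  NOT physical drop damage: no → true
  defect category = mainboard: screen == mainboard is false
  NOT extended warranty purchased: no → true
  prior claims on this unit ≥ 6: 1 ≥ 6 is false
  defect category ∈ {screen, software}: screen is in the set → true
  tamper seal broken: yes → true
  serial number matches: no → false
Combine:
[1.1.2] false AND false = false
[1.1] true OR false = true
[1.2.1.2.1] true AND true = true
[1.2.1.2] NOT true = false
[1.2.1] true AND false = false
[1.2] NOT false = true
[1] true AND true = true
[2.1.1] exactly-one(false, true) = true
[2.1] NOT true = false
[2.2.1] false → true (antecedent false ⇒ implication holds) = true
[2.2.2.1] true AND false = false
[2.2.2] NOT false = true
[2.2] true AND true = true
[2] false AND true = false
[root] true → false = false
Overall: false → refused

Refused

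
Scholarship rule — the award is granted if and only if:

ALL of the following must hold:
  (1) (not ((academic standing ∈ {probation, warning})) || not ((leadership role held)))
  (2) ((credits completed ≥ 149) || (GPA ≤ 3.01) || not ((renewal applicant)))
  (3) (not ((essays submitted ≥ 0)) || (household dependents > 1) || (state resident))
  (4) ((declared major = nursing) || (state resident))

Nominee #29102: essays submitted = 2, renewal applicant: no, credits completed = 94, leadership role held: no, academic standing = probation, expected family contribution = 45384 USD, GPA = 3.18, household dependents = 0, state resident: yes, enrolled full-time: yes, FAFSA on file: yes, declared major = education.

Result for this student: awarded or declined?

Atomic conditions:
  academic standing ∈ {probation, warning}: probation is in the set → true
  leadership role held: no → false
  credits completed ≥ 149: 94 ≥ 149 is false
  GPA ≤ 3.01: 3.18 ≤ 3.01 is false
  renewal applicant: no → false
  essays submitted ≥ 0: 2 ≥ 0 is true
  household dependents > 1: 0 > 1 is false
  state resident: yes → true
  declared major = nursing: education == nursing is false
Combine:
[1.1] NOT true = false
[1.2] NOT false = true
[1] false OR true = true
[2.3] NOT false = true
[2] false OR false OR true = true
[3.1] NOT true = false
[3] false OR false OR true = true
[4] false OR true = true
[root] true AND true AND true AND true = true
Overall: true → awarded

Awarded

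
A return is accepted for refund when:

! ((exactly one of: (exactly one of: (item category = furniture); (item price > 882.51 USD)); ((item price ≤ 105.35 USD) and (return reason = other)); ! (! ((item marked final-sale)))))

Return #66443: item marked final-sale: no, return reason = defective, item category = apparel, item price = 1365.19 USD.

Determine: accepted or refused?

Atomic conditions:
  item category = furniture: apparel == furniture is false
  item price > 882.51 USD: 1365.19 > 882.51 is true
  item price ≤ 105.35 USD: 1365.19 ≤ 105.35 is false
  return reason = other: defective == other is false
  item marked final-sale: no → false
Combine:
[1.1] exactly-one(false, true) = true
[1.2] false AND false = false
[1.3.1] NOT false = true
[1.3] NOT true = false
[1] exactly-one(true, false, false) = true
[root] NOT true = false
Overall: false → refused

Refused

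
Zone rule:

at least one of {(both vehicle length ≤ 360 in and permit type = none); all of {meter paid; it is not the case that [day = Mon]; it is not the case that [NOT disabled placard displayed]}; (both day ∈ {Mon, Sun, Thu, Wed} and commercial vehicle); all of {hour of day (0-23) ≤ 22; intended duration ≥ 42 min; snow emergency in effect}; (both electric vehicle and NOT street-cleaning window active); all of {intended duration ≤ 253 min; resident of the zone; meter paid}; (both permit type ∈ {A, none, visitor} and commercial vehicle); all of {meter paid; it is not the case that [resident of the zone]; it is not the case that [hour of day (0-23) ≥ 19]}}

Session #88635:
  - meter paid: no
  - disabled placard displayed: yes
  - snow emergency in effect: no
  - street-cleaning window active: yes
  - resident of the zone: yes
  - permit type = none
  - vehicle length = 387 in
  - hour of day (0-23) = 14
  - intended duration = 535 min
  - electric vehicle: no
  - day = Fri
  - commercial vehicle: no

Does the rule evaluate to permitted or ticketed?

Ticketed

Atomic conditions:
  vehicle length ≤ 360 in: 387 ≤ 360 is false
  permit type = none: none == none is true
  meter paid: no → false
  day = Mon: Fri == Mon is false
  NOT disabled placard displayed: yes → false
  day ∈ {Mon, Sun, Thu, Wed}: Fri is not in the set → false
  commercial vehicle: no → false
  hour of day (0-23) ≤ 22: 14 ≤ 22 is true
  intended duration ≥ 42 min: 535 ≥ 42 is true
  snow emergency in effect: no → false
  electric vehicle: no → false
  NOT street-cleaning window active: yes → false
  intended duration ≤ 253 min: 535 ≤ 253 is false
  resident of the zone: yes → true
  permit type ∈ {A, none, visitor}: none is in the set → true
  hour of day (0-23) ≥ 19: 14 ≥ 19 is false
Combine:
[1] false AND true = false
[2.2] NOT false = true
[2.3] NOT false = true
[2] false AND true AND true = false
[3] false AND false = false
[4] true AND true AND false = false
[5] false AND false = false
[6] false AND true AND false = false
[7] true AND false = false
[8.2] NOT true = false
[8.3] NOT false = true
[8] false AND false AND true = false
[root] false OR false OR false OR false OR false OR false OR false OR false = false
Overall: false → ticketed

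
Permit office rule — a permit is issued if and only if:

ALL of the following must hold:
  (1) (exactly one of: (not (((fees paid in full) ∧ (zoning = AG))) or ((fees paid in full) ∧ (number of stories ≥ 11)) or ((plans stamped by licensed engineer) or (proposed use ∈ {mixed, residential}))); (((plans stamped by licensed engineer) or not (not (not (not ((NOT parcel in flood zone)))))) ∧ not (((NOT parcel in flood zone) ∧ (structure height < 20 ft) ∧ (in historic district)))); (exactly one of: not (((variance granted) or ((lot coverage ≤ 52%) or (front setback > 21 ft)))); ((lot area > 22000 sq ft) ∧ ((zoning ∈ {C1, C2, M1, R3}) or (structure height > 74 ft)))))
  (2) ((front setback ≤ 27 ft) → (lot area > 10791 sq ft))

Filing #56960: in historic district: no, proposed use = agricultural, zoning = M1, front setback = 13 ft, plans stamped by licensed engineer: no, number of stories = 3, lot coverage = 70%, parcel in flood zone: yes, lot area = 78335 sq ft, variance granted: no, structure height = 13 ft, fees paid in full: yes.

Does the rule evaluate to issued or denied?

Atomic conditions:
  fees paid in full: yes → true
  zoning = AG: M1 == AG is false
  number of stories ≥ 11: 3 ≥ 11 is false
  plans stamped by licensed engineer: no → false
  proposed use ∈ {mixed, residential}: agricultural is not in the set → false
  NOT parcel in flood zone: yes → false
  structure height < 20 ft: 13 < 20 is true
  in historic district: no → false
  variance granted: no → false
  lot coverage ≤ 52%: 70 ≤ 52 is false
  front setback > 21 ft: 13 > 21 is false
  lot area > 22000 sq ft: 78335 > 22000 is true
  zoning ∈ {C1, C2, M1, R3}: M1 is in the set → true
  structure height > 74 ft: 13 > 74 is false
  front setback ≤ 27 ft: 13 ≤ 27 is true
  lot area > 10791 sq ft: 78335 > 10791 is true
Combine:
[1.1.1.1] true AND false = false
[1.1.1] NOT false = true
[1.1.2] true AND false = false
[1.1.3] false OR false = false
[1.1] true OR false OR false = true
[1.2.1.2.1.1.1] NOT false = true
[1.2.1.2.1.1] NOT true = false
[1.2.1.2.1] NOT false = true
[1.2.1.2] NOT true = false
[1.2.1] false OR false = false
[1.2.2.1] false AND true AND false = false
[1.2.2] NOT false = true
[1.2] false AND true = false
[1.3.1.1.2] false OR false = false
[1.3.1.1] false OR false = false
[1.3.1] NOT false = true
[1.3.2.2] true OR false = true
[1.3.2] true AND true = true
[1.3] exactly-one(true, true) = false
[1] exactly-one(true, false, false) = true
[2] true → true = true
[root] true AND true = true
Overall: true → issued

Issued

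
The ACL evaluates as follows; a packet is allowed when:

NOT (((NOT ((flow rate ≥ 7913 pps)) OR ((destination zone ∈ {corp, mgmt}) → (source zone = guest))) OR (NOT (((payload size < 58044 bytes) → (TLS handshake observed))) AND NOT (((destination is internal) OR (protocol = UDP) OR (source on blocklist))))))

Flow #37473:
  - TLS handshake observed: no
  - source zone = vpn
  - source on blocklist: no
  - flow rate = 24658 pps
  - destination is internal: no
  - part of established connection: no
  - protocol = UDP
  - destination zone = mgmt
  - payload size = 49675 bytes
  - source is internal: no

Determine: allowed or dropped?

Allowed

Atomic conditions:
  flow rate ≥ 7913 pps: 24658 ≥ 7913 is true
  destination zone ∈ {corp, mgmt}: mgmt is in the set → true
  source zone = guest: vpn == guest is false
  payload size < 58044 bytes: 49675 < 58044 is true
  TLS handshake observed: no → false
  destination is internal: no → false
  protocol = UDP: UDP == UDP is true
  source on blocklist: no → false
Combine:
[1.1.1] NOT true = false
[1.1.2] true → false = false
[1.1] false OR false = false
[1.2.1.1] true → false = false
[1.2.1] NOT false = true
[1.2.2.1] false OR true OR false = true
[1.2.2] NOT true = false
[1.2] true AND false = false
[1] false OR false = false
[root] NOT false = true
Overall: true → allowed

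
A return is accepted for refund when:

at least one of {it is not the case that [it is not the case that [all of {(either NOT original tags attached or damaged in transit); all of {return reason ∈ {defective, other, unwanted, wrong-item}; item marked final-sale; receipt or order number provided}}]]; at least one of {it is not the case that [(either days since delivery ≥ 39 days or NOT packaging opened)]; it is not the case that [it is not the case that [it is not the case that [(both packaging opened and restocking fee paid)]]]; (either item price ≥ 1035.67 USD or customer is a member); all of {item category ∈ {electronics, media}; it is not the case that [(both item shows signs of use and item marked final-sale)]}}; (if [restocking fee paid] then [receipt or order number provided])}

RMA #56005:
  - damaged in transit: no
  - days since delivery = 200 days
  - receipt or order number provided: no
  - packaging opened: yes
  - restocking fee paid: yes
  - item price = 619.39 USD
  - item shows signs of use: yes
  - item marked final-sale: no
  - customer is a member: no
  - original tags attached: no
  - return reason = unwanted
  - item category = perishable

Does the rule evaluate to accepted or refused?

Atomic conditions:
  NOT original tags attached: no → true
  damaged in transit: no → false
  return reason ∈ {defective, other, unwanted, wrong-item}: unwanted is in the set → true
  item marked final-sale: no → false
  receipt or order number provided: no → false
  days since delivery ≥ 39 days: 200 ≥ 39 is true
  NOT packaging opened: yes → false
  packaging opened: yes → true
  restocking fee paid: yes → true
  item price ≥ 1035.67 USD: 619.39 ≥ 1035.67 is false
  customer is a member: no → false
  item category ∈ {electronics, media}: perishable is not in the set → false
  item shows signs of use: yes → true
Combine:
[1.1.1.1] true OR false = true
[1.1.1.2] true AND false AND false = false
[1.1.1] true AND false = false
[1.1] NOT false = true
[1] NOT true = false
[2.1.1] true OR false = true
[2.1] NOT true = false
[2.2.1.1.1] true AND true = true
[2.2.1.1] NOT true = false
[2.2.1] NOT false = true
[2.2] NOT true = false
[2.3] false OR false = false
[2.4.2.1] true AND false = false
[2.4.2] NOT false = true
[2.4] false AND true = false
[2] false OR false OR false OR false = false
[3] true → false = false
[root] false OR false OR false = false
Overall: false → refused

Refused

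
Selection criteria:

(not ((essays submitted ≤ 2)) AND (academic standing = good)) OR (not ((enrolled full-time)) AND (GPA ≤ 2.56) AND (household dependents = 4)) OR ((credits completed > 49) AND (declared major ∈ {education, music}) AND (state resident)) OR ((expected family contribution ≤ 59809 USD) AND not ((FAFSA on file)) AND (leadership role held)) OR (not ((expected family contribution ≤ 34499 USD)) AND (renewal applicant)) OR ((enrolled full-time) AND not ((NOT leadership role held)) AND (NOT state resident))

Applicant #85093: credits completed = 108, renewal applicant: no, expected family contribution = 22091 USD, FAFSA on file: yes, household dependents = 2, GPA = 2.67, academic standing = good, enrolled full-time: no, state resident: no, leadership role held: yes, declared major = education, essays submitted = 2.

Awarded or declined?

Declined

Atomic conditions:
  essays submitted ≤ 2: 2 ≤ 2 is true
  academic standing = good: good == good is true
  enrolled full-time: no → false
  GPA ≤ 2.56: 2.67 ≤ 2.56 is false
  household dependents = 4: 2 == 4 is false
  credits completed > 49: 108 > 49 is true
  declared major ∈ {education, music}: education is in the set → true
  state resident: no → false
  expected family contribution ≤ 59809 USD: 22091 ≤ 59809 is true
  FAFSA on file: yes → true
  leadership role held: yes → true
  expected family contribution ≤ 34499 USD: 22091 ≤ 34499 is true
  renewal applicant: no → false
  NOT leadership role held: yes → false
  NOT state resident: no → true
Combine:
[1.1] NOT true = false
[1] false AND true = false
[2.1] NOT false = true
[2] true AND false AND false = false
[3] true AND true AND false = false
[4.2] NOT true = false
[4] true AND false AND true = false
[5.1] NOT true = false
[5] false AND false = false
[6.2] NOT false = true
[6] false AND true AND true = false
[root] false OR false OR false OR false OR false OR false = false
Overall: false → declined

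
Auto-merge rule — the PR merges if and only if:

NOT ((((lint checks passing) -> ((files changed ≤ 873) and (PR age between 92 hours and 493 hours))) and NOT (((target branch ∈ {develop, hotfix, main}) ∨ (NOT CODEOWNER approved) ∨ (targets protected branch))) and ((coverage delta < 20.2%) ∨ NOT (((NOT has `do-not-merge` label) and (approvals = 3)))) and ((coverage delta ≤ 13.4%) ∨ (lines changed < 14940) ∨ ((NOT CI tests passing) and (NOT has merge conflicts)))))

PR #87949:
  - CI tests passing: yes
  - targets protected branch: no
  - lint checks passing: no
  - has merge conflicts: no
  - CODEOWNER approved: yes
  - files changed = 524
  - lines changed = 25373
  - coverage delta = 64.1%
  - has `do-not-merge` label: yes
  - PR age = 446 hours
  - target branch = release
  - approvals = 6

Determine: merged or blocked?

Merged

Atomic conditions:
  lint checks passing: no → false
  files changed ≤ 873: 524 ≤ 873 is true
  PR age between 92 hours and 493 hours: 446 in [92, 493] is true
  target branch ∈ {develop, hotfix, main}: release is not in the set → false
  NOT CODEOWNER approved: yes → false
  targets protected branch: no → false
  coverage delta < 20.2%: 64.1 < 20.2 is false
  NOT has `do-not-merge` label: yes → false
  approvals = 3: 6 == 3 is false
  coverage delta ≤ 13.4%: 64.1 ≤ 13.4 is false
  lines changed < 14940: 25373 < 14940 is false
  NOT CI tests passing: yes → false
  NOT has merge conflicts: no → true
Combine:
[1.1.2] true AND true = true
[1.1] false → true (antecedent false ⇒ implication holds) = true
[1.2.1] false OR false OR false = false
[1.2] NOT false = true
[1.3.2.1] false AND false = false
[1.3.2] NOT false = true
[1.3] false OR true = true
[1.4.3] false AND true = false
[1.4] false OR false OR false = false
[1] true AND true AND true AND false = false
[root] NOT false = true
Overall: true → merged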